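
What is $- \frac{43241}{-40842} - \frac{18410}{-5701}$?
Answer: $\frac{998418161}{232840242} \approx 4.288$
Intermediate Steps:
$- \frac{43241}{-40842} - \frac{18410}{-5701} = \left(-43241\right) \left(- \frac{1}{40842}\right) - - \frac{18410}{5701} = \frac{43241}{40842} + \frac{18410}{5701} = \frac{998418161}{232840242}$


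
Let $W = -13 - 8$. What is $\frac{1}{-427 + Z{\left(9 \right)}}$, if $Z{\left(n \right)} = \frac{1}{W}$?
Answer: $- \frac{21}{8968} \approx -0.0023417$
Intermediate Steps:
$W = -21$ ($W = -13 - 8 = -21$)
$Z{\left(n \right)} = - \frac{1}{21}$ ($Z{\left(n \right)} = \frac{1}{-21} = - \frac{1}{21}$)
$\frac{1}{-427 + Z{\left(9 \right)}} = \frac{1}{-427 - \frac{1}{21}} = \frac{1}{- \frac{8968}{21}} = - \frac{21}{8968}$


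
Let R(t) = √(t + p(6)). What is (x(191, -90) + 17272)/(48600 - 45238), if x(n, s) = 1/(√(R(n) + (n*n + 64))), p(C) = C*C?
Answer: 8636/1681 + 1/(3362*√(36545 + √227)) ≈ 5.1374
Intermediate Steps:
p(C) = C²
R(t) = √(36 + t) (R(t) = √(t + 6²) = √(t + 36) = √(36 + t))
x(n, s) = (64 + n² + √(36 + n))^(-½) (x(n, s) = 1/(√(√(36 + n) + (n*n + 64))) = 1/(√(√(36 + n) + (n² + 64))) = 1/(√(√(36 + n) + (64 + n²))) = 1/(√(64 + n² + √(36 + n))) = (64 + n² + √(36 + n))^(-½))
(x(191, -90) + 17272)/(48600 - 45238) = ((64 + 191² + √(36 + 191))^(-½) + 17272)/(48600 - 45238) = ((64 + 36481 + √227)^(-½) + 17272)/3362 = ((36545 + √227)^(-½) + 17272)*(1/3362) = (17272 + (36545 + √227)^(-½))*(1/3362) = 8636/1681 + 1/(3362*√(36545 + √227))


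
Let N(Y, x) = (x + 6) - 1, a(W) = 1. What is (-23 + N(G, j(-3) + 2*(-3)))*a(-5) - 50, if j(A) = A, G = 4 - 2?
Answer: -77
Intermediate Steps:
G = 2
N(Y, x) = 5 + x (N(Y, x) = (6 + x) - 1 = 5 + x)
(-23 + N(G, j(-3) + 2*(-3)))*a(-5) - 50 = (-23 + (5 + (-3 + 2*(-3))))*1 - 50 = (-23 + (5 + (-3 - 6)))*1 - 50 = (-23 + (5 - 9))*1 - 50 = (-23 - 4)*1 - 50 = -27*1 - 50 = -27 - 50 = -77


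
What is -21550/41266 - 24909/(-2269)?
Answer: 489498922/46816277 ≈ 10.456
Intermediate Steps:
-21550/41266 - 24909/(-2269) = -21550*1/41266 - 24909*(-1/2269) = -10775/20633 + 24909/2269 = 489498922/46816277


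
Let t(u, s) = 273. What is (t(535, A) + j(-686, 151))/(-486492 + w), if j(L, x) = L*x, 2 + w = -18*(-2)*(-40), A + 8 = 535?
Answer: 103313/487934 ≈ 0.21174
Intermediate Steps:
A = 527 (A = -8 + 535 = 527)
w = -1442 (w = -2 - 18*(-2)*(-40) = -2 + 36*(-40) = -2 - 1440 = -1442)
(t(535, A) + j(-686, 151))/(-486492 + w) = (273 - 686*151)/(-486492 - 1442) = (273 - 103586)/(-487934) = -103313*(-1/487934) = 103313/487934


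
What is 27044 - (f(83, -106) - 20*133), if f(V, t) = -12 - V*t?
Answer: 20918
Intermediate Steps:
f(V, t) = -12 - V*t
27044 - (f(83, -106) - 20*133) = 27044 - ((-12 - 1*83*(-106)) - 20*133) = 27044 - ((-12 + 8798) - 2660) = 27044 - (8786 - 2660) = 27044 - 1*6126 = 27044 - 6126 = 20918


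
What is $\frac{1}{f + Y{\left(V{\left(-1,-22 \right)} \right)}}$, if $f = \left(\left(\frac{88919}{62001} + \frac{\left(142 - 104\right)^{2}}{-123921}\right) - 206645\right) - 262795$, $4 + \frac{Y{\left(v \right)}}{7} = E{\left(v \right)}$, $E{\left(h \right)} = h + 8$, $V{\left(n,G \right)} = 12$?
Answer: $- \frac{284563923}{133553412061079} \approx -2.1307 \cdot 10^{-6}$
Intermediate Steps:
$E{\left(h \right)} = 8 + h$
$Y{\left(v \right)} = 28 + 7 v$ ($Y{\left(v \right)} = -28 + 7 \left(8 + v\right) = -28 + \left(56 + 7 v\right) = 28 + 7 v$)
$f = - \frac{133585283220455}{284563923}$ ($f = \left(\left(88919 \cdot \frac{1}{62001} + 38^{2} \left(- \frac{1}{123921}\right)\right) - 206645\right) - 262795 = \left(\left(\frac{88919}{62001} + 1444 \left(- \frac{1}{123921}\right)\right) - 206645\right) - 262795 = \left(\left(\frac{88919}{62001} - \frac{1444}{123921}\right) - 206645\right) - 262795 = \left(\frac{404792665}{284563923} - 206645\right) - 262795 = - \frac{58803307075670}{284563923} - 262795 = - \frac{133585283220455}{284563923} \approx -4.6944 \cdot 10^{5}$)
$\frac{1}{f + Y{\left(V{\left(-1,-22 \right)} \right)}} = \frac{1}{- \frac{133585283220455}{284563923} + \left(28 + 7 \cdot 12\right)} = \frac{1}{- \frac{133585283220455}{284563923} + \left(28 + 84\right)} = \frac{1}{- \frac{133585283220455}{284563923} + 112} = \frac{1}{- \frac{133553412061079}{284563923}} = - \frac{284563923}{133553412061079}$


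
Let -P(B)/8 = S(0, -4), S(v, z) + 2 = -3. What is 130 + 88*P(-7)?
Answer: 3650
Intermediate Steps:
S(v, z) = -5 (S(v, z) = -2 - 3 = -5)
P(B) = 40 (P(B) = -8*(-5) = 40)
130 + 88*P(-7) = 130 + 88*40 = 130 + 3520 = 3650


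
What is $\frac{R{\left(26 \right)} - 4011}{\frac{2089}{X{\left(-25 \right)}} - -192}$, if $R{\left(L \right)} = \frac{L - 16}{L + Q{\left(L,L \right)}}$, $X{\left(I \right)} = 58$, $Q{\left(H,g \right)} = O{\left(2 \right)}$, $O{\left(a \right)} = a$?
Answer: $- \frac{1628321}{92575} \approx -17.589$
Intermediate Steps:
$Q{\left(H,g \right)} = 2$
$R{\left(L \right)} = \frac{-16 + L}{2 + L}$ ($R{\left(L \right)} = \frac{L - 16}{L + 2} = \frac{-16 + L}{2 + L}$)
$\frac{R{\left(26 \right)} - 4011}{\frac{2089}{X{\left(-25 \right)}} - -192} = \frac{\frac{-16 + 26}{2 + 26} - 4011}{\frac{2089}{58} - -192} = \frac{\frac{1}{28} \cdot 10 - 4011}{2089 \cdot \frac{1}{58} + 192} = \frac{\frac{1}{28} \cdot 10 - 4011}{\frac{2089}{58} + 192} = \frac{\frac{5}{14} - 4011}{\frac{13225}{58}} = \left(- \frac{56149}{14}\right) \frac{58}{13225} = - \frac{1628321}{92575}$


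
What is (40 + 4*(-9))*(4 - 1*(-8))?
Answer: 48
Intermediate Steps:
(40 + 4*(-9))*(4 - 1*(-8)) = (40 - 36)*(4 + 8) = 4*12 = 48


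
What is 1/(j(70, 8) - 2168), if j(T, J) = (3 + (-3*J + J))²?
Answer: -1/1999 ≈ -0.00050025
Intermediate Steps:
j(T, J) = (3 - 2*J)²
1/(j(70, 8) - 2168) = 1/((-3 + 2*8)² - 2168) = 1/((-3 + 16)² - 2168) = 1/(13² - 2168) = 1/(169 - 2168) = 1/(-1999) = -1/1999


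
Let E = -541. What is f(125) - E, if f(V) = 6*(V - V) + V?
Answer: 666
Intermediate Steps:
f(V) = V (f(V) = 6*0 + V = 0 + V = V)
f(125) - E = 125 - 1*(-541) = 125 + 541 = 666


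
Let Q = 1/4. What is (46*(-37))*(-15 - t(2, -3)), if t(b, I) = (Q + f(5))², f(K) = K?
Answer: 579531/8 ≈ 72441.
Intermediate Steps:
Q = ¼ ≈ 0.25000
t(b, I) = 441/16 (t(b, I) = (¼ + 5)² = (21/4)² = 441/16)
(46*(-37))*(-15 - t(2, -3)) = (46*(-37))*(-15 - 1*441/16) = -1702*(-15 - 441/16) = -1702*(-681/16) = 579531/8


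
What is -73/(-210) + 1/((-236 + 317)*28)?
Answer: 3947/11340 ≈ 0.34806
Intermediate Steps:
-73/(-210) + 1/((-236 + 317)*28) = -73*(-1/210) + (1/28)/81 = 73/210 + (1/81)*(1/28) = 73/210 + 1/2268 = 3947/11340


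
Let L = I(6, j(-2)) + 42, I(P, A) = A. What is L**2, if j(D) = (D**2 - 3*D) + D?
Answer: 2500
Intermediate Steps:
j(D) = D**2 - 2*D
L = 50 (L = -2*(-2 - 2) + 42 = -2*(-4) + 42 = 8 + 42 = 50)
L**2 = 50**2 = 2500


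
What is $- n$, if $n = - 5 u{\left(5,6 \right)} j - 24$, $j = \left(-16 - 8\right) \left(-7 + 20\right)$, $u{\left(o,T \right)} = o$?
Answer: $-7776$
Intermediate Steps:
$j = -312$ ($j = \left(-24\right) 13 = -312$)
$n = 7776$ ($n = \left(-5\right) 5 \left(-312\right) - 24 = \left(-25\right) \left(-312\right) - 24 = 7800 - 24 = 7776$)
$- n = \left(-1\right) 7776 = -7776$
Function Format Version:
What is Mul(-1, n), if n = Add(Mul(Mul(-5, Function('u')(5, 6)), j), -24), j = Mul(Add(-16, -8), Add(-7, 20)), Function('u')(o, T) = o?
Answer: -7776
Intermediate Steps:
j = -312 (j = Mul(-24, 13) = -312)
n = 7776 (n = Add(Mul(Mul(-5, 5), -312), -24) = Add(Mul(-25, -312), -24) = Add(7800, -24) = 7776)
Mul(-1, n) = Mul(-1, 7776) = -7776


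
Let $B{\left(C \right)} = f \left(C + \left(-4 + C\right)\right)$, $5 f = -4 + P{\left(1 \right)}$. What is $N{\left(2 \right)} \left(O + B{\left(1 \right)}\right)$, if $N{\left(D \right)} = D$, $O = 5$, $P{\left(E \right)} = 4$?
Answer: $10$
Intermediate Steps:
$f = 0$ ($f = \frac{-4 + 4}{5} = \frac{1}{5} \cdot 0 = 0$)
$B{\left(C \right)} = 0$ ($B{\left(C \right)} = 0 \left(C + \left(-4 + C\right)\right) = 0 \left(-4 + 2 C\right) = 0$)
$N{\left(2 \right)} \left(O + B{\left(1 \right)}\right) = 2 \left(5 + 0\right) = 2 \cdot 5 = 10$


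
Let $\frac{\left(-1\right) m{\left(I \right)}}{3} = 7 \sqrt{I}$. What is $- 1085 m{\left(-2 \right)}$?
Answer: $22785 i \sqrt{2} \approx 32223.0 i$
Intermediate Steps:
$m{\left(I \right)} = - 21 \sqrt{I}$ ($m{\left(I \right)} = - 3 \cdot 7 \sqrt{I} = - 21 \sqrt{I}$)
$- 1085 m{\left(-2 \right)} = - 1085 \left(- 21 \sqrt{-2}\right) = - 1085 \left(- 21 i \sqrt{2}\right) = 22785 i \sqrt{2}$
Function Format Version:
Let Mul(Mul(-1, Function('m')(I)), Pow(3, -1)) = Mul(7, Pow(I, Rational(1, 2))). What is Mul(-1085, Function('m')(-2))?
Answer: Mul(22785, I, Pow(2, Rational(1, 2))) ≈ Mul(32223., I)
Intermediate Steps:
Function('m')(I) = Mul(-21, Pow(I, Rational(1, 2))) (Function('m')(I) = Mul(-3, Mul(7, Pow(I, Rational(1, 2)))) = Mul(-21, Pow(I, Rational(1, 2))))
Mul(-1085, Function('m')(-2)) = Mul(-1085, Mul(-21, Pow(-2, Rational(1, 2)))) = Mul(-1085, Mul(-21, Mul(I, Pow(2, Rational(1, 2))))) = Mul(-1085, Mul(-21, I, Pow(2, Rational(1, 2)))) = Mul(22785, I, Pow(2, Rational(1, 2)))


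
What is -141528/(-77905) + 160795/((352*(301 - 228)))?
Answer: 16163437963/2001846880 ≈ 8.0743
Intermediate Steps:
-141528/(-77905) + 160795/((352*(301 - 228))) = -141528*(-1/77905) + 160795/((352*73)) = 141528/77905 + 160795/25696 = 16163437963/2001846880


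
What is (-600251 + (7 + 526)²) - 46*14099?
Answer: -964716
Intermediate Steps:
(-600251 + (7 + 526)²) - 46*14099 = (-600251 + 533²) - 648554 = (-600251 + 284089) - 648554 = -316162 - 648554 = -964716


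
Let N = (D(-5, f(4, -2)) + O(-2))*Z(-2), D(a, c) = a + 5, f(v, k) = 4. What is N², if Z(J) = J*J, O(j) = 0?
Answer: 0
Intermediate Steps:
D(a, c) = 5 + a
Z(J) = J²
N = 0 (N = ((5 - 5) + 0)*(-2)² = (0 + 0)*4 = 0*4 = 0)
N² = 0² = 0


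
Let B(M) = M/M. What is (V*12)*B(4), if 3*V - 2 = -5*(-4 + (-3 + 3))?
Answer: 88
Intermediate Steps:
V = 22/3 (V = 2/3 + (-5*(-4 + (-3 + 3)))/3 = 2/3 + (-5*(-4 + 0))/3 = 2/3 + (-5*(-4))/3 = 2/3 + (1/3)*20 = 2/3 + 20/3 = 22/3 ≈ 7.3333)
B(M) = 1
(V*12)*B(4) = ((22/3)*12)*1 = 88*1 = 88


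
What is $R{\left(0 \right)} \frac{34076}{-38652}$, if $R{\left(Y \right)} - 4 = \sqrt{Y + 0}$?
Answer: $- \frac{34076}{9663} \approx -3.5264$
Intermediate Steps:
$R{\left(Y \right)} = 4 + \sqrt{Y}$ ($R{\left(Y \right)} = 4 + \sqrt{Y + 0} = 4 + \sqrt{Y}$)
$R{\left(0 \right)} \frac{34076}{-38652} = \left(4 + \sqrt{0}\right) \frac{34076}{-38652} = \left(4 + 0\right) 34076 \left(- \frac{1}{38652}\right) = 4 \left(- \frac{8519}{9663}\right) = - \frac{34076}{9663}$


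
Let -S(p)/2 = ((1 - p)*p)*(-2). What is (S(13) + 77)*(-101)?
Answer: 55247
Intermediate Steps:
S(p) = 4*p*(1 - p) (S(p) = -2*(1 - p)*p*(-2) = -2*p*(1 - p)*(-2) = -(-4)*p*(1 - p) = 4*p*(1 - p))
(S(13) + 77)*(-101) = (4*13*(1 - 1*13) + 77)*(-101) = (4*13*(1 - 13) + 77)*(-101) = (4*13*(-12) + 77)*(-101) = (-624 + 77)*(-101) = -547*(-101) = 55247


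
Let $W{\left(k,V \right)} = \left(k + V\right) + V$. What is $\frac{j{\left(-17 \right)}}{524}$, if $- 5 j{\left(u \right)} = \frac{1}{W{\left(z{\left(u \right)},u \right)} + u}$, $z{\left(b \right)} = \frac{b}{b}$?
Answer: $\frac{1}{131000} \approx 7.6336 \cdot 10^{-6}$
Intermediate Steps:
$z{\left(b \right)} = 1$
$W{\left(k,V \right)} = k + 2 V$ ($W{\left(k,V \right)} = \left(V + k\right) + V = k + 2 V$)
$j{\left(u \right)} = - \frac{1}{5 \left(1 + 3 u\right)}$ ($j{\left(u \right)} = - \frac{1}{5 \left(\left(1 + 2 u\right) + u\right)} = - \frac{1}{5 \left(1 + 3 u\right)}$)
$\frac{j{\left(-17 \right)}}{524} = \frac{\left(-1\right) \frac{1}{5 + 15 \left(-17\right)}}{524} = - \frac{1}{5 - 255} \cdot \frac{1}{524} = - \frac{1}{-250} \cdot \frac{1}{524} = \left(-1\right) \left(- \frac{1}{250}\right) \frac{1}{524} = \frac{1}{250} \cdot \frac{1}{524} = \frac{1}{131000}$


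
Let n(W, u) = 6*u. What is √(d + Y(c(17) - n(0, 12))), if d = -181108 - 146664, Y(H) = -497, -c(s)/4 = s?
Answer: I*√328269 ≈ 572.95*I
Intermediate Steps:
c(s) = -4*s
d = -327772
√(d + Y(c(17) - n(0, 12))) = √(-327772 - 497) = √(-328269) = I*√328269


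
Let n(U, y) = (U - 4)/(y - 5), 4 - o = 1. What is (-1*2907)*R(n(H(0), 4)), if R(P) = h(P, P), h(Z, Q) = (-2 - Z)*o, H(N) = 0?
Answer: 52326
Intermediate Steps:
o = 3 (o = 4 - 1*1 = 4 - 1 = 3)
n(U, y) = (-4 + U)/(-5 + y)
h(Z, Q) = -6 - 3*Z (h(Z, Q) = (-2 - Z)*3 = -6 - 3*Z)
R(P) = -6 - 3*P
(-1*2907)*R(n(H(0), 4)) = (-1*2907)*(-6 - 3*(-4 + 0)/(-5 + 4)) = -2907*(-6 - 3*(-4)/(-1)) = -2907*(-6 - (-3)*(-4)) = -2907*(-6 - 3*4) = -2907*(-6 - 12) = -2907*(-18) = 52326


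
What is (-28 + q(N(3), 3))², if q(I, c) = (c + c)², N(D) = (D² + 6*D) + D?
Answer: 64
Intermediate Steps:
N(D) = D² + 7*D
q(I, c) = 4*c² (q(I, c) = (2*c)² = 4*c²)
(-28 + q(N(3), 3))² = (-28 + 4*3²)² = (-28 + 4*9)² = (-28 + 36)² = 8² = 64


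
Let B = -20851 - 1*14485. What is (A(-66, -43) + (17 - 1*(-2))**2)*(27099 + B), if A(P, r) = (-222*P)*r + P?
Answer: 5187176617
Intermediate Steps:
A(P, r) = P - 222*P*r (A(P, r) = -222*P*r + P = P - 222*P*r)
B = -35336 (B = -20851 - 14485 = -35336)
(A(-66, -43) + (17 - 1*(-2))**2)*(27099 + B) = (-66*(1 - 222*(-43)) + (17 - 1*(-2))**2)*(27099 - 35336) = (-66*(1 + 9546) + (17 + 2)**2)*(-8237) = (-66*9547 + 19**2)*(-8237) = (-630102 + 361)*(-8237) = -629741*(-8237) = 5187176617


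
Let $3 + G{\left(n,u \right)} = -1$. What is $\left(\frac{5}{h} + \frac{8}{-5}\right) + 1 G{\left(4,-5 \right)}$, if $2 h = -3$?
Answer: $- \frac{134}{15} \approx -8.9333$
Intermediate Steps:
$h = - \frac{3}{2}$ ($h = \frac{1}{2} \left(-3\right) = - \frac{3}{2} \approx -1.5$)
$G{\left(n,u \right)} = -4$ ($G{\left(n,u \right)} = -3 - 1 = -4$)
$\left(\frac{5}{h} + \frac{8}{-5}\right) + 1 G{\left(4,-5 \right)} = \left(\frac{5}{- \frac{3}{2}} + \frac{8}{-5}\right) + 1 \left(-4\right) = \left(5 \left(- \frac{2}{3}\right) + 8 \left(- \frac{1}{5}\right)\right) - 4 = \left(- \frac{10}{3} - \frac{8}{5}\right) - 4 = - \frac{74}{15} - 4 = - \frac{134}{15}$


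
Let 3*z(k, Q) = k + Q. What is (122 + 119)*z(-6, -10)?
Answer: -3856/3 ≈ -1285.3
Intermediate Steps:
z(k, Q) = Q/3 + k/3 (z(k, Q) = (k + Q)/3 = (Q + k)/3 = Q/3 + k/3)
(122 + 119)*z(-6, -10) = (122 + 119)*((1/3)*(-10) + (1/3)*(-6)) = 241*(-10/3 - 2) = 241*(-16/3) = -3856/3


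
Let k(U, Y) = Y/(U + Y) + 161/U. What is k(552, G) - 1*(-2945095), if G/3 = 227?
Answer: 3227825045/1096 ≈ 2.9451e+6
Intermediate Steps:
G = 681 (G = 3*227 = 681)
k(U, Y) = 161/U + Y/(U + Y)
k(552, G) - 1*(-2945095) = (161*552 + 161*681 + 552*681)/(552*(552 + 681)) - 1*(-2945095) = (1/552)*(88872 + 109641 + 375912)/1233 + 2945095 = (1/552)*(1/1233)*574425 + 2945095 = 925/1096 + 2945095 = 3227825045/1096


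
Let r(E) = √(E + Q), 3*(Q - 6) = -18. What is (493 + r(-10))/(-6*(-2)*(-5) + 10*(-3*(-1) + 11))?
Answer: 493/80 + I*√10/80 ≈ 6.1625 + 0.039528*I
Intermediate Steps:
Q = 0 (Q = 6 + (⅓)*(-18) = 6 - 6 = 0)
r(E) = √E (r(E) = √(E + 0) = √E)
(493 + r(-10))/(-6*(-2)*(-5) + 10*(-3*(-1) + 11)) = (493 + √(-10))/(-6*(-2)*(-5) + 10*(-3*(-1) + 11)) = (493 + I*√10)/(12*(-5) + 10*(3 + 11)) = (493 + I*√10)/(-60 + 10*14) = (493 + I*√10)/(-60 + 140) = (493 + I*√10)/80 = (493 + I*√10)*(1/80) = 493/80 + I*√10/80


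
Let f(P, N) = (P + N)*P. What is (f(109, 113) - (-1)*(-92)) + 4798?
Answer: 28904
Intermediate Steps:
f(P, N) = P*(N + P) (f(P, N) = (N + P)*P = P*(N + P))
(f(109, 113) - (-1)*(-92)) + 4798 = (109*(113 + 109) - (-1)*(-92)) + 4798 = (109*222 - 1*92) + 4798 = (24198 - 92) + 4798 = 24106 + 4798 = 28904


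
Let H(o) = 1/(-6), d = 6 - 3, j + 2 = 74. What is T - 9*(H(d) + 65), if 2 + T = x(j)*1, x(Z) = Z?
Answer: -1027/2 ≈ -513.50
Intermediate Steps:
j = 72 (j = -2 + 74 = 72)
d = 3
H(o) = -⅙
T = 70 (T = -2 + 72*1 = -2 + 72 = 70)
T - 9*(H(d) + 65) = 70 - 9*(-⅙ + 65) = 70 - 9*389/6 = 70 - 1*1167/2 = 70 - 1167/2 = -1027/2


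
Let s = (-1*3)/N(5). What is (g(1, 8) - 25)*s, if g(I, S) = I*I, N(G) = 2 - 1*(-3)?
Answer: 72/5 ≈ 14.400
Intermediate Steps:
N(G) = 5 (N(G) = 2 + 3 = 5)
g(I, S) = I²
s = -⅗ (s = -1*3/5 = -3*⅕ = -⅗ ≈ -0.60000)
(g(1, 8) - 25)*s = (1² - 25)*(-⅗) = (1 - 25)*(-⅗) = -24*(-⅗) = 72/5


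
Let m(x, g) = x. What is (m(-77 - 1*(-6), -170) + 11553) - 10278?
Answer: 1204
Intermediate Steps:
(m(-77 - 1*(-6), -170) + 11553) - 10278 = ((-77 - 1*(-6)) + 11553) - 10278 = ((-77 + 6) + 11553) - 10278 = (-71 + 11553) - 10278 = 11482 - 10278 = 1204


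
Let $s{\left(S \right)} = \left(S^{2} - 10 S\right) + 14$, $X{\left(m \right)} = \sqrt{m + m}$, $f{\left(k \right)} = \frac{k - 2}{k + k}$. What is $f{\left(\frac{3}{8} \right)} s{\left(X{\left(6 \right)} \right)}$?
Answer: $- \frac{169}{3} + \frac{130 \sqrt{3}}{3} \approx 18.722$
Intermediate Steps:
$f{\left(k \right)} = \frac{-2 + k}{2 k}$
$X{\left(m \right)} = \sqrt{2} \sqrt{m}$ ($X{\left(m \right)} = \sqrt{2 m} = \sqrt{2} \sqrt{m}$)
$s{\left(S \right)} = 14 + S^{2} - 10 S$
$f{\left(\frac{3}{8} \right)} s{\left(X{\left(6 \right)} \right)} = \frac{-2 + \frac{3}{8}}{2 \cdot \frac{3}{8}} \left(14 + \left(\sqrt{2} \sqrt{6}\right)^{2} - 10 \sqrt{2} \sqrt{6}\right) = \frac{-2 + 3 \cdot \frac{1}{8}}{2 \cdot 3 \cdot \frac{1}{8}} \left(14 + \left(2 \sqrt{3}\right)^{2} - 10 \cdot 2 \sqrt{3}\right) = \frac{-2 + \frac{3}{8}}{2 \cdot \frac{3}{8}} \left(14 + 12 - 20 \sqrt{3}\right) = \frac{1}{2} \cdot \frac{8}{3} \left(- \frac{13}{8}\right) \left(26 - 20 \sqrt{3}\right) = - \frac{13 \left(26 - 20 \sqrt{3}\right)}{6} = - \frac{169}{3} + \frac{130 \sqrt{3}}{3}$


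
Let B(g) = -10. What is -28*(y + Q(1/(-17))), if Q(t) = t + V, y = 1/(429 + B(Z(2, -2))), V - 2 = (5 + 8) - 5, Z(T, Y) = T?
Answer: -1983184/7123 ≈ -278.42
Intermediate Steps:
V = 10 (V = 2 + ((5 + 8) - 5) = 2 + (13 - 5) = 2 + 8 = 10)
y = 1/419 (y = 1/(429 - 10) = 1/419 ≈ 0.0023866)
Q(t) = 10 + t (Q(t) = t + 10 = 10 + t)
-28*(y + Q(1/(-17))) = -28*(1/419 + (10 + 1/(-17))) = -28*(1/419 + (10 - 1/17)) = -28*(1/419 + 169/17) = -28*70828/7123 = -1983184/7123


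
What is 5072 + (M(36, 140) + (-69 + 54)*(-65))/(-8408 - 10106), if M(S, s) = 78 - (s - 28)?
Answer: 93902067/18514 ≈ 5071.9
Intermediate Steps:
M(S, s) = 106 - s (M(S, s) = 78 - (-28 + s) = 78 + (28 - s) = 106 - s)
5072 + (M(36, 140) + (-69 + 54)*(-65))/(-8408 - 10106) = 5072 + ((106 - 1*140) + (-69 + 54)*(-65))/(-8408 - 10106) = 5072 + ((106 - 140) - 15*(-65))/(-18514) = 5072 + (-34 + 975)*(-1/18514) = 5072 + 941*(-1/18514) = 5072 - 941/18514 = 93902067/18514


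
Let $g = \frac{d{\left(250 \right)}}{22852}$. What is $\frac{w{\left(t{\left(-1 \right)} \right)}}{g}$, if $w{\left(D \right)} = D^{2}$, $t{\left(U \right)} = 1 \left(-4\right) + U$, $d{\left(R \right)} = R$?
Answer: $\frac{11426}{5} \approx 2285.2$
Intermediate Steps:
$t{\left(U \right)} = -4 + U$
$g = \frac{125}{11426}$ ($g = \frac{250}{22852} = 250 \cdot \frac{1}{22852} = \frac{125}{11426} \approx 0.01094$)
$\frac{w{\left(t{\left(-1 \right)} \right)}}{g} = \frac{\left(-4 - 1\right)^{2}}{\frac{125}{11426}} = \left(-5\right)^{2} \cdot \frac{11426}{125} = 25 \cdot \frac{11426}{125} = \frac{11426}{5}$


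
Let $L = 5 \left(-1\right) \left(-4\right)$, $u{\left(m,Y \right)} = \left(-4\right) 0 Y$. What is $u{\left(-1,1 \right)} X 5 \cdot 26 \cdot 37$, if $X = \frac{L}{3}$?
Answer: $0$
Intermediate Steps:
$u{\left(m,Y \right)} = 0$ ($u{\left(m,Y \right)} = 0 Y = 0$)
$L = 20$ ($L = \left(-5\right) \left(-4\right) = 20$)
$X = \frac{20}{3} \approx 6.6667$
$u{\left(-1,1 \right)} X 5 \cdot 26 \cdot 37 = 0 \cdot \frac{20}{3} \cdot 5 \cdot 26 \cdot 37 = 0 \cdot 5 \cdot 26 \cdot 37 = 0 \cdot 26 \cdot 37 = 0 \cdot 37 = 0$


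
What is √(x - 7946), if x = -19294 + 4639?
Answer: I*√22601 ≈ 150.34*I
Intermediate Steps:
x = -14655
√(x - 7946) = √(-14655 - 7946) = √(-22601) = I*√22601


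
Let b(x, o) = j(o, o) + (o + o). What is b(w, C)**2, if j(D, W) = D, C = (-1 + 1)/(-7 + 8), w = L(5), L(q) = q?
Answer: 0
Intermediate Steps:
w = 5
C = 0 (C = 0/1 = 0*1 = 0)
b(x, o) = 3*o (b(x, o) = o + (o + o) = o + 2*o = 3*o)
b(w, C)**2 = (3*0)**2 = 0**2 = 0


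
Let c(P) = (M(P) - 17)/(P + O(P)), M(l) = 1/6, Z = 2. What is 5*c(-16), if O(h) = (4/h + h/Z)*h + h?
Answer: -101/120 ≈ -0.84167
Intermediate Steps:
M(l) = 1/6
O(h) = h + h*(h/2 + 4/h) (O(h) = (4/h + h/2)*h + h = (h/2 + 4/h)*h + h = h*(h/2 + 4/h) + h = h + h*(h/2 + 4/h))
c(P) = -101/(6*(4 + P**2/2 + 2*P)) (c(P) = (1/6 - 17)/(P + (4 + P + P**2/2)) = -101/(6*(4 + P**2/2 + 2*P)))
5*c(-16) = 5*(-101/(24 + 3*(-16)**2 + 12*(-16))) = 5*(-101/(24 + 3*256 - 192)) = 5*(-101/(24 + 768 - 192)) = 5*(-101/600) = -101/120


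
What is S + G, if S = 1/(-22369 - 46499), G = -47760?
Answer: -3289135681/68868 ≈ -47760.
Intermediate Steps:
S = -1/68868 (S = 1/(-68868) = -1/68868 ≈ -1.4521e-5)
S + G = -1/68868 - 47760 = -3289135681/68868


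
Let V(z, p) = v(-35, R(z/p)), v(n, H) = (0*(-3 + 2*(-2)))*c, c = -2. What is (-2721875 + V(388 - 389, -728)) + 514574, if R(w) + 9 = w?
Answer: -2207301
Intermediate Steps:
R(w) = -9 + w
v(n, H) = 0 (v(n, H) = (0*(-3 + 2*(-2)))*(-2) = (0*(-3 - 4))*(-2) = (0*(-7))*(-2) = 0*(-2) = 0)
V(z, p) = 0
(-2721875 + V(388 - 389, -728)) + 514574 = (-2721875 + 0) + 514574 = -2721875 + 514574 = -2207301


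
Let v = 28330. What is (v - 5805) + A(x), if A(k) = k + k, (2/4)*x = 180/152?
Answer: 428065/19 ≈ 22530.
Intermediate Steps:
x = 45/19 (x = 2*(180/152) = 2*(180*(1/152)) = 2*(45/38) = 45/19 ≈ 2.3684)
A(k) = 2*k
(v - 5805) + A(x) = (28330 - 5805) + 2*(45/19) = 22525 + 90/19 = 428065/19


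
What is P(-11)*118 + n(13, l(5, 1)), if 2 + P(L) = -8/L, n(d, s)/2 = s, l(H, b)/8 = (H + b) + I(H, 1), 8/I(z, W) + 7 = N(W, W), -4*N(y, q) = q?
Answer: -22916/319 ≈ -71.837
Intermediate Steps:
N(y, q) = -q/4
I(z, W) = 8/(-7 - W/4)
l(H, b) = -256/29 + 8*H + 8*b (l(H, b) = 8*((H + b) - 32/(28 + 1)) = 8*((H + b) - 32/29) = 8*(-32/29 + H + b) = -256/29 + 8*H + 8*b)
n(d, s) = 2*s
P(L) = -2 - 8/L
P(-11)*118 + n(13, l(5, 1)) = (-2 - 8/(-11))*118 + 2*(-256/29 + 8*5 + 8*1) = (-2 - 8*(-1/11))*118 + 2*(-256/29 + 40 + 8) = (-2 + 8/11)*118 + 2*(1136/29) = -14/11*118 + 2272/29 = -1652/11 + 2272/29 = -22916/319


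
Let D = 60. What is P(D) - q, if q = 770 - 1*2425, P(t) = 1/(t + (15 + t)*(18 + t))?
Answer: 9781051/5910 ≈ 1655.0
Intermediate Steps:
q = -1655 (q = 770 - 2425 = -1655)
P(D) - q = 1/(270 + 60² + 34*60) - 1*(-1655) = 1/(270 + 3600 + 2040) + 1655 = 1/5910 + 1655 = 9781051/5910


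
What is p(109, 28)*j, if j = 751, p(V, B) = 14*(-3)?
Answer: -31542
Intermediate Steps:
p(V, B) = -42
p(109, 28)*j = -42*751 = -31542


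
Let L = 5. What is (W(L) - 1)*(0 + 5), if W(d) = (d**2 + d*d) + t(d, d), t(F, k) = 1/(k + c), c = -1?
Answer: 985/4 ≈ 246.25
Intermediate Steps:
t(F, k) = 1/(-1 + k) (t(F, k) = 1/(k - 1) = 1/(-1 + k))
W(d) = 1/(-1 + d) + 2*d**2 (W(d) = (d**2 + d*d) + 1/(-1 + d) = (d**2 + d**2) + 1/(-1 + d) = 2*d**2 + 1/(-1 + d) = 1/(-1 + d) + 2*d**2)
(W(L) - 1)*(0 + 5) = ((1 + 2*5**2*(-1 + 5))/(-1 + 5) - 1)*(0 + 5) = ((1 + 2*25*4)/4 - 1)*5 = ((1 + 200)/4 - 1)*5 = ((1/4)*201 - 1)*5 = (201/4 - 1)*5 = (197/4)*5 = 985/4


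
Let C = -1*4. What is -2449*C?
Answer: 9796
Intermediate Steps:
C = -4
-2449*C = -2449*(-4) = 9796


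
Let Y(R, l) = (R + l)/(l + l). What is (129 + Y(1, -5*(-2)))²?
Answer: 6713281/400 ≈ 16783.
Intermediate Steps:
Y(R, l) = (R + l)/(2*l) (Y(R, l) = (R + l)/((2*l)) = (R + l)*(1/(2*l)) = (R + l)/(2*l))
(129 + Y(1, -5*(-2)))² = (129 + (1 - 5*(-2))/(2*((-5*(-2)))))² = (129 + (½)*(1 + 10)/10)² = (129 + (½)*(⅒)*11)² = (129 + 11/20)² = (2591/20)² = 6713281/400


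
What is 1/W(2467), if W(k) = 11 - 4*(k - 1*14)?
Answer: -1/9801 ≈ -0.00010203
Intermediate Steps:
W(k) = 67 - 4*k (W(k) = 11 - 4*(k - 14) = 11 - 4*(-14 + k) = 11 + (56 - 4*k) = 67 - 4*k)
1/W(2467) = 1/(67 - 4*2467) = 1/(67 - 9868) = 1/(-9801) = -1/9801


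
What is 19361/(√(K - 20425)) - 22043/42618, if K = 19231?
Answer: -22043/42618 - 19361*I*√1194/1194 ≈ -0.51722 - 560.31*I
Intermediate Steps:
19361/(√(K - 20425)) - 22043/42618 = 19361/(√(19231 - 20425)) - 22043/42618 = 19361/(√(-1194)) - 22043*1/42618 = 19361/((I*√1194)) - 22043/42618 = 19361*(-I*√1194/1194) - 22043/42618 = -19361*I*√1194/1194 - 22043/42618 = -22043/42618 - 19361*I*√1194/1194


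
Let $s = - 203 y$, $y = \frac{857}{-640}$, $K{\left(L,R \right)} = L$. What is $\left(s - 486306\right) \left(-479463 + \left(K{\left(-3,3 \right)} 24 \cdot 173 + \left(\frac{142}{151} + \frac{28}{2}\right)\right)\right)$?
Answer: $\frac{23104902018451797}{96640} \approx 2.3908 \cdot 10^{11}$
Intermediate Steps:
$y = - \frac{857}{640}$ ($y = 857 \left(- \frac{1}{640}\right) = - \frac{857}{640} \approx -1.3391$)
$s = \frac{173971}{640}$ ($s = \left(-203\right) \left(- \frac{857}{640}\right) = \frac{173971}{640} \approx 271.83$)
$\left(s - 486306\right) \left(-479463 + \left(K{\left(-3,3 \right)} 24 \cdot 173 + \left(\frac{142}{151} + \frac{28}{2}\right)\right)\right) = \left(\frac{173971}{640} - 486306\right) \left(-479463 + \left(\left(-3\right) 24 \cdot 173 + \left(\frac{142}{151} + \frac{28}{2}\right)\right)\right) = - \frac{311061869 \left(-479463 + \left(\left(-72\right) 173 + \left(142 \cdot \frac{1}{151} + 28 \cdot \frac{1}{2}\right)\right)\right)}{640} = - \frac{311061869 \left(-479463 + \left(-12456 + \left(\frac{142}{151} + 14\right)\right)\right)}{640} = - \frac{311061869 \left(-479463 + \left(-12456 + \frac{2256}{151}\right)\right)}{640} = - \frac{311061869 \left(-479463 - \frac{1878600}{151}\right)}{640} = \left(- \frac{311061869}{640}\right) \left(- \frac{74277513}{151}\right) = \frac{23104902018451797}{96640}$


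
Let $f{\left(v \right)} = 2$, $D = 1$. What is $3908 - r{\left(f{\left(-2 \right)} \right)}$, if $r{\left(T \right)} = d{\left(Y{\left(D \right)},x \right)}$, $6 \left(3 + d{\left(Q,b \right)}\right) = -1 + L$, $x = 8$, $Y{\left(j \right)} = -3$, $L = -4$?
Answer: $\frac{23471}{6} \approx 3911.8$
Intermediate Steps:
$d{\left(Q,b \right)} = - \frac{23}{6}$ ($d{\left(Q,b \right)} = -3 + \frac{-1 - 4}{6} = -3 + \frac{1}{6} \left(-5\right) = -3 - \frac{5}{6} = - \frac{23}{6}$)
$r{\left(T \right)} = - \frac{23}{6}$
$3908 - r{\left(f{\left(-2 \right)} \right)} = 3908 - - \frac{23}{6} = 3908 + \frac{23}{6} = \frac{23471}{6}$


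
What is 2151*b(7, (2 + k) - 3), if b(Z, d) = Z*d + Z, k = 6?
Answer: 90342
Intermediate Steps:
b(Z, d) = Z + Z*d
2151*b(7, (2 + k) - 3) = 2151*(7*(1 + ((2 + 6) - 3))) = 2151*(7*(1 + (8 - 3))) = 2151*(7*(1 + 5)) = 2151*(7*6) = 2151*42 = 90342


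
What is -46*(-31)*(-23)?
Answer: -32798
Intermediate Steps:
-46*(-31)*(-23) = 1426*(-23) = -32798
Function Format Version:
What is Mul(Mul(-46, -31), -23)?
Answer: -32798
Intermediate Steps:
Mul(Mul(-46, -31), -23) = Mul(1426, -23) = -32798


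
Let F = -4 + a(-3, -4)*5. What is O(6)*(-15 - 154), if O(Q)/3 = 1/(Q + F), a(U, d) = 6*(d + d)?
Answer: 507/238 ≈ 2.1303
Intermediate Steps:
a(U, d) = 12*d (a(U, d) = 6*(2*d) = 12*d)
F = -244 (F = -4 + (12*(-4))*5 = -4 - 48*5 = -4 - 240 = -244)
O(Q) = 3/(-244 + Q) (O(Q) = 3/(Q - 244) = 3/(-244 + Q))
O(6)*(-15 - 154) = (3/(-244 + 6))*(-15 - 154) = (3/(-238))*(-169) = (3*(-1/238))*(-169) = -3/238*(-169) = 507/238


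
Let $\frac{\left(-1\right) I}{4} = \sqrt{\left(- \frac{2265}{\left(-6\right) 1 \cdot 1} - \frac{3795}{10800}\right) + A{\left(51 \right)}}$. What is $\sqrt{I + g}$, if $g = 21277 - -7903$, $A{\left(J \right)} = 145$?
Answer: $\frac{\sqrt{6565500 - 165 \sqrt{15535}}}{15} \approx 170.55$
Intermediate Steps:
$g = 29180$ ($g = 21277 + 7903 = 29180$)
$I = - \frac{11 \sqrt{15535}}{15}$ ($I = - 4 \sqrt{\left(- \frac{2265}{\left(-6\right) 1 \cdot 1} - \frac{3795}{10800}\right) + 145} = - 4 \sqrt{\left(- \frac{2265}{\left(-6\right) 1} - \frac{253}{720}\right) + 145} = - 4 \sqrt{\left(- \frac{2265}{-6} - \frac{253}{720}\right) + 145} = - 4 \sqrt{\left(\left(-2265\right) \left(- \frac{1}{6}\right) - \frac{253}{720}\right) + 145} = - 4 \sqrt{\left(\frac{755}{2} - \frac{253}{720}\right) + 145} = - 4 \sqrt{\frac{271547}{720} + 145} = - 4 \sqrt{\frac{375947}{720}} = - 4 \frac{11 \sqrt{15535}}{60} = - \frac{11 \sqrt{15535}}{15} \approx -91.402$)
$\sqrt{I + g} = \sqrt{- \frac{11 \sqrt{15535}}{15} + 29180} = \sqrt{29180 - \frac{11 \sqrt{15535}}{15}}$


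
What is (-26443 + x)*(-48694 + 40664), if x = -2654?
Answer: 233648910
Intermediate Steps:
(-26443 + x)*(-48694 + 40664) = (-26443 - 2654)*(-48694 + 40664) = -29097*(-8030) = 233648910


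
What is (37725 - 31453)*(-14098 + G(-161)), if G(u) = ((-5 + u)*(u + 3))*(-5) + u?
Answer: -911942528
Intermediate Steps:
G(u) = u - 5*(-5 + u)*(3 + u) (G(u) = ((-5 + u)*(3 + u))*(-5) + u = -5*(-5 + u)*(3 + u) + u = u - 5*(-5 + u)*(3 + u))
(37725 - 31453)*(-14098 + G(-161)) = (37725 - 31453)*(-14098 + (75 - 5*(-161)² + 11*(-161))) = 6272*(-14098 + (75 - 5*25921 - 1771)) = 6272*(-14098 + (75 - 129605 - 1771)) = 6272*(-14098 - 131301) = 6272*(-145399) = -911942528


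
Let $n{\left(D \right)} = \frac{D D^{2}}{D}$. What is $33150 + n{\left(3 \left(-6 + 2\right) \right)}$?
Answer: $33294$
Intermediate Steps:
$n{\left(D \right)} = D^{2}$ ($n{\left(D \right)} = \frac{D^{3}}{D} = D^{2}$)
$33150 + n{\left(3 \left(-6 + 2\right) \right)} = 33150 + \left(3 \left(-6 + 2\right)\right)^{2} = 33150 + \left(3 \left(-4\right)\right)^{2} = 33150 + \left(-12\right)^{2} = 33150 + 144 = 33294$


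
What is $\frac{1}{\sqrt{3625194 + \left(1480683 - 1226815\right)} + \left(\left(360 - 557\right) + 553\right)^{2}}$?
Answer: $\frac{63368}{8029067317} - \frac{\sqrt{3879062}}{16058134634} \approx 7.7697 \cdot 10^{-6}$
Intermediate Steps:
$\frac{1}{\sqrt{3625194 + \left(1480683 - 1226815\right)} + \left(\left(360 - 557\right) + 553\right)^{2}} = \frac{1}{\sqrt{3625194 + 253868} + \left(-197 + 553\right)^{2}} = \frac{1}{\sqrt{3879062} + 356^{2}} = \frac{1}{\sqrt{3879062} + 126736} = \frac{1}{126736 + \sqrt{3879062}}$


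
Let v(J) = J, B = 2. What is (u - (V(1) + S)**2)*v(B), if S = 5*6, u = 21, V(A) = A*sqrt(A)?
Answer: -1880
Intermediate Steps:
V(A) = A**(3/2)
S = 30
(u - (V(1) + S)**2)*v(B) = (21 - (1**(3/2) + 30)**2)*2 = (21 - (1 + 30)**2)*2 = (21 - 1*31**2)*2 = (21 - 1*961)*2 = (21 - 961)*2 = -940*2 = -1880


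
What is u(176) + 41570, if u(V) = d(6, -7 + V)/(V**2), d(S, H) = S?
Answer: 643836163/15488 ≈ 41570.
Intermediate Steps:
u(V) = 6/V**2 (u(V) = 6/(V**2) = 6/V**2)
u(176) + 41570 = 6/176**2 + 41570 = 6*(1/30976) + 41570 = 3/15488 + 41570 = 643836163/15488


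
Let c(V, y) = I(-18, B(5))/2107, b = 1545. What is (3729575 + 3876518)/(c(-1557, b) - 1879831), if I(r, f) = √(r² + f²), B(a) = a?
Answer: -63475993890311454067/15687967668922542540 - 16026037951*√349/15687967668922542540 ≈ -4.0462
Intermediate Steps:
I(r, f) = √(f² + r²)
c(V, y) = √349/2107 (c(V, y) = √(5² + (-18)²)/2107 = √(25 + 324)*(1/2107) = √349*(1/2107) = √349/2107)
(3729575 + 3876518)/(c(-1557, b) - 1879831) = (3729575 + 3876518)/(√349/2107 - 1879831) = 7606093/(-1879831 + √349/2107)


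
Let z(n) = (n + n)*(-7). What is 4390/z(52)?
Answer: -2195/364 ≈ -6.0302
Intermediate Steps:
z(n) = -14*n (z(n) = (2*n)*(-7) = -14*n)
4390/z(52) = 4390/((-14*52)) = 4390/(-728) = 4390*(-1/728) = -2195/364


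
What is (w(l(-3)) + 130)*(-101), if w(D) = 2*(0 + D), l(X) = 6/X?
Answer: -12726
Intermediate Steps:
w(D) = 2*D
(w(l(-3)) + 130)*(-101) = (2*(6/(-3)) + 130)*(-101) = (2*(6*(-⅓)) + 130)*(-101) = (2*(-2) + 130)*(-101) = (-4 + 130)*(-101) = 126*(-101) = -12726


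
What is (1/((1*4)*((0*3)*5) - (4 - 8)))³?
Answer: 1/64 ≈ 0.015625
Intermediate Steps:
(1/((1*4)*((0*3)*5) - (4 - 8)))³ = (1/(4*(0*5) - 1*(-4)))³ = (1/(4*0 + 4))³ = (1/(0 + 4))³ = (1/4)³ = (¼)³ = 1/64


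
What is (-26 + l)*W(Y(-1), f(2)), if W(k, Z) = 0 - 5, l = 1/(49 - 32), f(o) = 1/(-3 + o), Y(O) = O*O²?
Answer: 2205/17 ≈ 129.71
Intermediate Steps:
Y(O) = O³
l = 1/17 ≈ 0.058824
W(k, Z) = -5
(-26 + l)*W(Y(-1), f(2)) = (-26 + 1/17)*(-5) = -441/17*(-5) = 2205/17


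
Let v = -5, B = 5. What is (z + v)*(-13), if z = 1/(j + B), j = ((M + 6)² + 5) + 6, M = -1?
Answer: 2652/41 ≈ 64.683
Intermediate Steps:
j = 36 (j = ((-1 + 6)² + 5) + 6 = (5² + 5) + 6 = (25 + 5) + 6 = 30 + 6 = 36)
z = 1/41 (z = 1/(36 + 5) = 1/41 ≈ 0.024390)
(z + v)*(-13) = (1/41 - 5)*(-13) = -204/41*(-13) = 2652/41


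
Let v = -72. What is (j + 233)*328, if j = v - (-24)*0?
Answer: 52808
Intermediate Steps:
j = -72 (j = -72 - (-24)*0 = -72 - 1*0 = -72 + 0 = -72)
(j + 233)*328 = (-72 + 233)*328 = 161*328 = 52808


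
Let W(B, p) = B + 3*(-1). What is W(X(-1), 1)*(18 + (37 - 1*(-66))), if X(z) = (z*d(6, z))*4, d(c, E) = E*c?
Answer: 2541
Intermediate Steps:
X(z) = 24*z² (X(z) = (z*(z*6))*4 = (z*(6*z))*4 = (6*z²)*4 = 24*z²)
W(B, p) = -3 + B (W(B, p) = B - 3 = -3 + B)
W(X(-1), 1)*(18 + (37 - 1*(-66))) = (-3 + 24*(-1)²)*(18 + (37 - 1*(-66))) = (-3 + 24*1)*(18 + (37 + 66)) = (-3 + 24)*(18 + 103) = 21*121 = 2541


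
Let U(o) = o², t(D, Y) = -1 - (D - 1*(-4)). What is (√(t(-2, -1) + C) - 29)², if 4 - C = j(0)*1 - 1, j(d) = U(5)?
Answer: (29 - I*√23)² ≈ 818.0 - 278.16*I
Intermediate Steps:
t(D, Y) = -5 - D (t(D, Y) = -1 - (D + 4) = -1 - (4 + D) = -1 + (-4 - D) = -5 - D)
j(d) = 25 (j(d) = 5² = 25)
C = -20 (C = 4 - (25*1 - 1) = 4 - (25 - 1) = 4 - 1*24 = 4 - 24 = -20)
(√(t(-2, -1) + C) - 29)² = (√((-5 - 1*(-2)) - 20) - 29)² = (√((-5 + 2) - 20) - 29)² = (√(-3 - 20) - 29)² = (√(-23) - 29)² = (I*√23 - 29)² = (-29 + I*√23)²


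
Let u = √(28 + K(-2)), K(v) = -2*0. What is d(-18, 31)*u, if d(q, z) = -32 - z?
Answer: -126*√7 ≈ -333.36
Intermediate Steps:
K(v) = 0
u = 2*√7 (u = √(28 + 0) = √28 = 2*√7 ≈ 5.2915)
d(-18, 31)*u = (-32 - 1*31)*(2*√7) = (-32 - 31)*(2*√7) = -126*√7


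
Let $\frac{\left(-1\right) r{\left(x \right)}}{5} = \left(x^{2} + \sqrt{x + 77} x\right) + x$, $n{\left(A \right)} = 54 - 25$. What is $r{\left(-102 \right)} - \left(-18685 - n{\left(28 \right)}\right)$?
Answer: $-32796 + 2550 i \approx -32796.0 + 2550.0 i$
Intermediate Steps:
$n{\left(A \right)} = 29$ ($n{\left(A \right)} = 54 - 25 = 29$)
$r{\left(x \right)} = - 5 x - 5 x^{2} - 5 x \sqrt{77 + x}$ ($r{\left(x \right)} = - 5 \left(\left(x^{2} + \sqrt{x + 77} x\right) + x\right) = - 5 \left(\left(x^{2} + \sqrt{77 + x} x\right) + x\right) = - 5 \left(\left(x^{2} + x \sqrt{77 + x}\right) + x\right) = - 5 \left(x + x^{2} + x \sqrt{77 + x}\right) = - 5 x - 5 x^{2} - 5 x \sqrt{77 + x}$)
$r{\left(-102 \right)} - \left(-18685 - n{\left(28 \right)}\right) = \left(-5\right) \left(-102\right) \left(1 - 102 + \sqrt{77 - 102}\right) + \left(\left(-2641 + 29\right) - -21326\right) = \left(-5\right) \left(-102\right) \left(1 - 102 + \sqrt{-25}\right) + \left(-2612 + 21326\right) = \left(-5\right) \left(-102\right) \left(1 - 102 + 5 i\right) + 18714 = \left(-5\right) \left(-102\right) \left(-101 + 5 i\right) + 18714 = \left(-51510 + 2550 i\right) + 18714 = -32796 + 2550 i$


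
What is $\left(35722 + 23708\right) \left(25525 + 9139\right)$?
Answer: $2060081520$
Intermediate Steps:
$\left(35722 + 23708\right) \left(25525 + 9139\right) = 59430 \cdot 34664 = 2060081520$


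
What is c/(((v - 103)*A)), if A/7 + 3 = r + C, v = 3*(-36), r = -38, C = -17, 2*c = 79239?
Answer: 79239/171332 ≈ 0.46249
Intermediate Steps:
c = 79239/2 (c = (½)*79239 = 79239/2 ≈ 39620.)
v = -108
A = -406 (A = -21 + 7*(-38 - 17) = -21 + 7*(-55) = -21 - 385 = -406)
c/(((v - 103)*A)) = 79239/(2*(((-108 - 103)*(-406)))) = 79239/(2*((-211*(-406)))) = (79239/2)/85666 = (79239/2)*(1/85666) = 79239/171332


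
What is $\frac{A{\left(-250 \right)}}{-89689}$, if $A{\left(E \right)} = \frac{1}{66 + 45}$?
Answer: $- \frac{1}{9955479} \approx -1.0045 \cdot 10^{-7}$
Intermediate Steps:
$A{\left(E \right)} = \frac{1}{111}$
$\frac{A{\left(-250 \right)}}{-89689} = \frac{1}{111 \left(-89689\right)} = \frac{1}{111} \left(- \frac{1}{89689}\right) = - \frac{1}{9955479}$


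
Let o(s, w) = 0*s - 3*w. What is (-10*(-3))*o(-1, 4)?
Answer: -360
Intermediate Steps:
o(s, w) = -3*w (o(s, w) = 0 - 3*w = -3*w)
(-10*(-3))*o(-1, 4) = (-10*(-3))*(-3*4) = 30*(-12) = -360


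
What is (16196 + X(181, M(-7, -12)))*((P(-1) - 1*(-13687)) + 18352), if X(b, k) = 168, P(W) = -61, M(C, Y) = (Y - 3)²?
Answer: 523287992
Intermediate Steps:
M(C, Y) = (-3 + Y)²
(16196 + X(181, M(-7, -12)))*((P(-1) - 1*(-13687)) + 18352) = (16196 + 168)*((-61 - 1*(-13687)) + 18352) = 16364*((-61 + 13687) + 18352) = 16364*(13626 + 18352) = 16364*31978 = 523287992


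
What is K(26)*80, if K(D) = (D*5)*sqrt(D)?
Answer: 10400*sqrt(26) ≈ 53030.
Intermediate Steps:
K(D) = 5*D**(3/2) (K(D) = (5*D)*sqrt(D) = 5*D**(3/2))
K(26)*80 = (5*26**(3/2))*80 = (5*(26*sqrt(26)))*80 = (130*sqrt(26))*80 = 10400*sqrt(26)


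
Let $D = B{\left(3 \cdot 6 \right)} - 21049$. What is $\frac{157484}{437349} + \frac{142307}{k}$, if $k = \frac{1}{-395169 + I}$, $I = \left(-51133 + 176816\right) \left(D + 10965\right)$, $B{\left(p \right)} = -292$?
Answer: $- \frac{81188119882238813227}{437349} \approx -1.8564 \cdot 10^{14}$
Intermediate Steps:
$D = -21341$ ($D = -292 - 21049 = -21341$)
$I = -1304086808$ ($I = \left(-51133 + 176816\right) \left(-21341 + 10965\right) = 125683 \left(-10376\right) = -1304086808$)
$k = - \frac{1}{1304481977}$ ($k = \frac{1}{-395169 - 1304086808} = \frac{1}{-1304481977} = - \frac{1}{1304481977} \approx -7.6659 \cdot 10^{-10}$)
$\frac{157484}{437349} + \frac{142307}{k} = \frac{157484}{437349} + \frac{142307}{- \frac{1}{1304481977}} = 157484 \cdot \frac{1}{437349} + 142307 \left(-1304481977\right) = \frac{157484}{437349} - 185636916700939 = - \frac{81188119882238813227}{437349}$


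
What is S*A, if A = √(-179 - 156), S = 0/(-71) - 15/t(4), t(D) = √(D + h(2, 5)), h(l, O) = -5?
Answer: -15*√335 ≈ -274.54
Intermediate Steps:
t(D) = √(-5 + D) (t(D) = √(D - 5) = √(-5 + D))
S = 15*I (S = 0/(-71) - 15/√(-5 + 4) = 0*(-1/71) - 15*(-I) = 0 - 15*(-I) = 0 - (-15)*I = 0 + 15*I = 15*I ≈ 15.0*I)
A = I*√335 (A = √(-335) = I*√335 ≈ 18.303*I)
S*A = (15*I)*(I*√335) = -15*√335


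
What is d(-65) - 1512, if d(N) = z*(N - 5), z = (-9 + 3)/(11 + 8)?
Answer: -28308/19 ≈ -1489.9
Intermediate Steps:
z = -6/19 ≈ -0.31579
d(N) = 30/19 - 6*N/19 (d(N) = -6*(N - 5)/19 = -6*(-5 + N)/19 = 30/19 - 6*N/19)
d(-65) - 1512 = (30/19 - 6/19*(-65)) - 1512 = (30/19 + 390/19) - 1512 = 420/19 - 1512 = -28308/19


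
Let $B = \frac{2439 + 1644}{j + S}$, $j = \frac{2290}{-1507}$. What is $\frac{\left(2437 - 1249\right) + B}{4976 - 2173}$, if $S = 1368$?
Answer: $\frac{2452584849}{5772178658} \approx 0.4249$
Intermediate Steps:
$j = - \frac{2290}{1507}$ ($j = 2290 \left(- \frac{1}{1507}\right) = - \frac{2290}{1507} \approx -1.5196$)
$B = \frac{6153081}{2059286}$ ($B = \frac{2439 + 1644}{- \frac{2290}{1507} + 1368} = \frac{4083}{\frac{2059286}{1507}} = 4083 \cdot \frac{1507}{2059286} = \frac{6153081}{2059286} \approx 2.988$)
$\frac{\left(2437 - 1249\right) + B}{4976 - 2173} = \frac{\left(2437 - 1249\right) + \frac{6153081}{2059286}}{4976 - 2173} = \frac{1188 + \frac{6153081}{2059286}}{2803} = \frac{2452584849}{2059286} \cdot \frac{1}{2803} = \frac{2452584849}{5772178658}$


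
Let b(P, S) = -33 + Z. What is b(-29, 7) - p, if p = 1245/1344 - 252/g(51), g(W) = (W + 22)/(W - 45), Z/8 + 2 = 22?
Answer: 4800489/32704 ≈ 146.79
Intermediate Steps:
Z = 160 (Z = -16 + 8*22 = -16 + 176 = 160)
g(W) = (22 + W)/(-45 + W)
b(P, S) = 127 (b(P, S) = -33 + 160 = 127)
p = -647081/32704 (p = 1245/1344 - 252*(-45 + 51)/(22 + 51) = 1245*(1/1344) - 252/(73/6) = 415/448 - 252/((⅙)*73) = 415/448 - 252/73/6 = 415/448 - 252*6/73 = 415/448 - 1512/73 = -647081/32704 ≈ -19.786)
b(-29, 7) - p = 127 - 1*(-647081/32704) = 127 + 647081/32704 = 4800489/32704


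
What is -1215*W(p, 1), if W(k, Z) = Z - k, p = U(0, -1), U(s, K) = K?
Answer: -2430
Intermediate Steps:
p = -1
-1215*W(p, 1) = -1215*(1 - 1*(-1)) = -1215*(1 + 1) = -1215*2 = -2430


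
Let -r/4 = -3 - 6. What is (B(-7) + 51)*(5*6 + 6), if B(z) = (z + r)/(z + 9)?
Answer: 2358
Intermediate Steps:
r = 36 (r = -4*(-3 - 6) = -4*(-9) = 36)
B(z) = (36 + z)/(9 + z) (B(z) = (z + 36)/(z + 9) = (36 + z)/(9 + z))
(B(-7) + 51)*(5*6 + 6) = ((36 - 7)/(9 - 7) + 51)*(5*6 + 6) = (29/2 + 51)*(30 + 6) = ((½)*29 + 51)*36 = (29/2 + 51)*36 = (131/2)*36 = 2358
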